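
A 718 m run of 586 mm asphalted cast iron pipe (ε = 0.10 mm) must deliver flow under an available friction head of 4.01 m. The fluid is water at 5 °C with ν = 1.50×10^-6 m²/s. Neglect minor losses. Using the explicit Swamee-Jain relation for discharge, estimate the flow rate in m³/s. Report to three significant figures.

Q ≈ 0.567 m³/s

Swamee-Jain (Type II): Q = -0.965·√(gD⁵h_f/L)·ln[ε/(3.7D) + √(3.17ν²L/(gD³h_f))]
√(gD⁵h_f/L) = √(9.81·0.586⁵·4.01/718) = 0.06153
ε/(3.7D) = 4.61×10^-5; √(3.17ν²L/(gD³h_f)) = 2.54×10^-5
Q = -0.965·0.06153·ln(7.156×10^-5) = 0.5668 m³/s
Check: V = 2.10 m/s, Re = 8.21×10^5, f = 0.01463, h_f = 4.03 m ≈ 4.01 m ✓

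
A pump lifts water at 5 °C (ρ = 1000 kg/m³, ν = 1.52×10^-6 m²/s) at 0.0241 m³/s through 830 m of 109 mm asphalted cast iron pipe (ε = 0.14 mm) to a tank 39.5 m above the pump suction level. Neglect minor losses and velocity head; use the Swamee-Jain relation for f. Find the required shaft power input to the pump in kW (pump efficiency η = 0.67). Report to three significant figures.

V = 4Q/(πD²) = 2.583 m/s; Re = 1.85×10^5; ε/D = 0.00128; f = 0.02234
h_f = f(L/D)V²/2g = 57.83 m
Total head H = z + h_f = 39.5 + 57.83 = 97.33 m
P_hyd = ρgQH = 1000·9.81·0.0241·97.33 = 23.01 kW
P_shaft = P_hyd/η = 23.01/0.67 = 34.34 kW

P_shaft ≈ 34.3 kW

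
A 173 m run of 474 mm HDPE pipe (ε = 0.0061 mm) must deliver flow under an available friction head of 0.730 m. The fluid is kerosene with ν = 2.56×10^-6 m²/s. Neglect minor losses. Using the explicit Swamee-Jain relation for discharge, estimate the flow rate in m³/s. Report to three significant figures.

Swamee-Jain (Type II): Q = -0.965·√(gD⁵h_f/L)·ln[ε/(3.7D) + √(3.17ν²L/(gD³h_f))]
√(gD⁵h_f/L) = √(9.81·0.474⁵·0.730/173) = 0.03147
ε/(3.7D) = 3.48×10^-6; √(3.17ν²L/(gD³h_f)) = 6.86×10^-5
Q = -0.965·0.03147·ln(7.213×10^-5) = 0.2896 m³/s
Check: V = 1.64 m/s, Re = 3.04×10^5, f = 0.01449, h_f = 0.726 m ≈ 0.730 m ✓

Q ≈ 0.290 m³/s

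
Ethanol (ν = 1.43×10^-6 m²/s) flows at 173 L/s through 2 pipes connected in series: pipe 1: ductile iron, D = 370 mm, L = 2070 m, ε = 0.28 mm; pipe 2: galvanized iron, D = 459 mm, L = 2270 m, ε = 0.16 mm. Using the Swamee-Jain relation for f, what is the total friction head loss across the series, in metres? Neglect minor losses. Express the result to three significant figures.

Pipe 1: V = 1.609 m/s, Re = 4.16×10^5, ε/D = 7.57×10^-4, f = 0.01936, h_1 = f(L/D)V²/2g = 14.29 m
Pipe 2: V = 1.046 m/s, Re = 3.36×10^5, ε/D = 3.49×10^-4, f = 0.01723, h_2 = f(L/D)V²/2g = 4.748 m
Series → Q common, losses add: H = Σh = 19.04 m

H ≈ 19.0 m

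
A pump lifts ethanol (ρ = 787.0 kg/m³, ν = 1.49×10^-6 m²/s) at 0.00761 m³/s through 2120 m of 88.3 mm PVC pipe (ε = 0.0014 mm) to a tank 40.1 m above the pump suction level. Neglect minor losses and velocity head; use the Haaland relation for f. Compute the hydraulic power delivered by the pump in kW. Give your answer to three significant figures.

P_hyd ≈ 4.47 kW

V = 4Q/(πD²) = 1.243 m/s; Re = 7.36×10^4; ε/D = 1.59×10^-5; f = 0.01907
h_f = f(L/D)V²/2g = 36.04 m
Total head H = z + h_f = 40.1 + 36.04 = 76.14 m
P_hyd = ρgQH = 787.0·9.81·0.00761·76.14 = 4.473 kW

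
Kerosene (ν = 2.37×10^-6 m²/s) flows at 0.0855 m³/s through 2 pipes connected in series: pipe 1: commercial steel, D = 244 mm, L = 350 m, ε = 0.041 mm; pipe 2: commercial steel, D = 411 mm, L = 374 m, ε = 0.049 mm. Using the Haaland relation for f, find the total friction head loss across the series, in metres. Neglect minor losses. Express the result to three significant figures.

Pipe 1: V = 1.829 m/s, Re = 1.88×10^5, ε/D = 1.68×10^-4, f = 0.01680, h_1 = f(L/D)V²/2g = 4.107 m
Pipe 2: V = 0.6445 m/s, Re = 1.12×10^5, ε/D = 1.19×10^-4, f = 0.01799, h_2 = f(L/D)V²/2g = 0.3465 m
Series → Q common, losses add: H = Σh = 4.454 m

H ≈ 4.45 m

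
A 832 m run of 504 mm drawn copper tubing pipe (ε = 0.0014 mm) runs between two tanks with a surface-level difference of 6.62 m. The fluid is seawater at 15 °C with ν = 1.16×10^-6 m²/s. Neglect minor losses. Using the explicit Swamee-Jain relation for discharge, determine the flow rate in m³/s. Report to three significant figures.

Q ≈ 0.523 m³/s

Swamee-Jain (Type II): Q = -0.965·√(gD⁵h_f/L)·ln[ε/(3.7D) + √(3.17ν²L/(gD³h_f))]
√(gD⁵h_f/L) = √(9.81·0.504⁵·6.62/832) = 0.05038
ε/(3.7D) = 7.51×10^-7; √(3.17ν²L/(gD³h_f)) = 2.07×10^-5
Q = -0.965·0.05038·ln(2.141×10^-5) = 0.5227 m³/s
Check: V = 2.62 m/s, Re = 1.14×10^6, f = 0.01143, h_f = 6.60 m ≈ 6.62 m ✓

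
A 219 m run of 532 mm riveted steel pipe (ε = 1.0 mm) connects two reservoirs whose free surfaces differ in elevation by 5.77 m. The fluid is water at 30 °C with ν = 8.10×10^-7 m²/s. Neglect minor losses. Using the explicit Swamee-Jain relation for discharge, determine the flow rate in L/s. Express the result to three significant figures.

Swamee-Jain (Type II): Q = -0.965·√(gD⁵h_f/L)·ln[ε/(3.7D) + √(3.17ν²L/(gD³h_f))]
√(gD⁵h_f/L) = √(9.81·0.532⁵·5.77/219) = 0.1049
ε/(3.7D) = 5.08×10^-4; √(3.17ν²L/(gD³h_f)) = 7.31×10^-6
Q = -0.965·0.1049·ln(5.153×10^-4) = 0.7667 m³/s
Check: V = 3.45 m/s, Re = 2.27×10^6, f = 0.02317, h_f = 5.78 m ≈ 5.77 m ✓

Q ≈ 767 L/s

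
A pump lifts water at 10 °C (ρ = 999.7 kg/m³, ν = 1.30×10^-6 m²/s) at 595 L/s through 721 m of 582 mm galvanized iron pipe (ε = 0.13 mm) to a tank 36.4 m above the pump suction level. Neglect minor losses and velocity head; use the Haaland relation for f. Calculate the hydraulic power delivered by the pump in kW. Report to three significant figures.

V = 4Q/(πD²) = 2.237 m/s; Re = 1.00×10^6; ε/D = 2.23×10^-4; f = 0.01485
h_f = f(L/D)V²/2g = 4.691 m
Total head H = z + h_f = 36.4 + 4.691 = 41.09 m
P_hyd = ρgQH = 999.7·9.81·0.595·41.09 = 239.8 kW

P_hyd ≈ 240 kW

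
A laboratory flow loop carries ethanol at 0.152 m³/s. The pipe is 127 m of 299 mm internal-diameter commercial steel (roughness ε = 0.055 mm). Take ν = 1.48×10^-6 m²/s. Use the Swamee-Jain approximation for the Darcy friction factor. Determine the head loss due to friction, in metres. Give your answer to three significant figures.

h_f ≈ 1.58 m

V = 4Q/(πD²) = 4·0.152/(π·0.299²) = 2.165 m/s
Re = VD/ν = 2.165·0.299/1.48×10^-6 = 4.37×10^5 → turbulent
ε/D = 0.055/299 = 1.84×10^-4
Swamee-Jain: f = 0.01555
h_f = f(L/D)V²/(2g) = 0.01555·(127/0.299)·2.165²/(2·9.81) = 1.578 m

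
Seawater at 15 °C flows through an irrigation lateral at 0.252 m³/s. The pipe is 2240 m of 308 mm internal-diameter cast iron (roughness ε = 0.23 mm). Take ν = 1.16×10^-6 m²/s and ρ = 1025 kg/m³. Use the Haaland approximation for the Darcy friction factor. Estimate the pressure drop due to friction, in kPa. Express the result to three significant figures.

Δp ≈ 798 kPa

V = 4Q/(πD²) = 4·0.252/(π·0.308²) = 3.382 m/s
Re = VD/ν = 3.382·0.308/1.16×10^-6 = 8.98×10^5 → turbulent
ε/D = 0.23/308 = 7.47×10^-4
Haaland: f = 0.01871
h_f = f(L/D)V²/(2g) = 0.01871·(2240/0.308)·3.382²/(2·9.81) = 79.35 m
Δp = ρg·h_f = 1025·9.81·79.35 = 797.9 kPa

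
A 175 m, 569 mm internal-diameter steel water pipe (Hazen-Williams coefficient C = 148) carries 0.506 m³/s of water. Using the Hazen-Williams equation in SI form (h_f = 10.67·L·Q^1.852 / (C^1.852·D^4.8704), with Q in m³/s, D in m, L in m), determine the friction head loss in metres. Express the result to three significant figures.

h_f ≈ 0.788 m

h_f = 10.67·175·0.506^1.852 / (148^1.852·0.569^4.8704) = 0.7883 m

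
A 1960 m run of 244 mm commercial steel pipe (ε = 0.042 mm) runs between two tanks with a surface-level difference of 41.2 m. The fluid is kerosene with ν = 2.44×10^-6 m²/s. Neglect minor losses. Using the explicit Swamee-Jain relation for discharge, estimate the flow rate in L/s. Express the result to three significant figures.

Q ≈ 116 L/s

Swamee-Jain (Type II): Q = -0.965·√(gD⁵h_f/L)·ln[ε/(3.7D) + √(3.17ν²L/(gD³h_f))]
√(gD⁵h_f/L) = √(9.81·0.244⁵·41.2/1960) = 0.01335
ε/(3.7D) = 4.65×10^-5; √(3.17ν²L/(gD³h_f)) = 7.94×10^-5
Q = -0.965·0.01335·ln(1.259×10^-4) = 0.1157 m³/s
Check: V = 2.47 m/s, Re = 2.47×10^5, f = 0.01646, h_f = 41.3 m ≈ 41.2 m ✓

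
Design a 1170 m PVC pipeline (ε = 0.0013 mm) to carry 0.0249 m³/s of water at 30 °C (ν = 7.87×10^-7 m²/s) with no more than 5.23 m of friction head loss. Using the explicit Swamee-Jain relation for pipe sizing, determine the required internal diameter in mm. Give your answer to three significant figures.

Swamee-Jain (Type III): D = 0.66·[ε^1.25·(LQ²/(gh_f))^4.75 + ν·Q^9.4·(L/(gh_f))^5.2]^0.04
LQ²/(gh_f) = 0.01414; L/(gh_f) = 22.80
Term 1 = ε^1.25·(…)^4.75 = 7.19×10^-17; Term 2 = ν·Q^9.4·(…)^5.2 = 7.62×10^-15
D = 0.66·(7.19×10^-17 + 7.62×10^-15)^0.04 = 0.1799 m = 180 mm
Check: V = 0.980 m/s, Re = 2.24×10^5, f = 0.01527, h_f = 4.86 m ≈ 5.23 m ✓

D ≈ 180 mm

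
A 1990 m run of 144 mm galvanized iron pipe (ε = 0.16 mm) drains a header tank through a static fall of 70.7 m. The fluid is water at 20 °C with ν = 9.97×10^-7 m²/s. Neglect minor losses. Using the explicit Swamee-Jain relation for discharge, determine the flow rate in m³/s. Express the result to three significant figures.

Q ≈ 0.0356 m³/s

Swamee-Jain (Type II): Q = -0.965·√(gD⁵h_f/L)·ln[ε/(3.7D) + √(3.17ν²L/(gD³h_f))]
√(gD⁵h_f/L) = √(9.81·0.144⁵·70.7/1990) = 0.004645
ε/(3.7D) = 3.00×10^-4; √(3.17ν²L/(gD³h_f)) = 5.50×10^-5
Q = -0.965·0.004645·ln(3.553×10^-4) = 0.03560 m³/s
Check: V = 2.19 m/s, Re = 3.16×10^5, f = 0.02115, h_f = 71.2 m ≈ 70.7 m ✓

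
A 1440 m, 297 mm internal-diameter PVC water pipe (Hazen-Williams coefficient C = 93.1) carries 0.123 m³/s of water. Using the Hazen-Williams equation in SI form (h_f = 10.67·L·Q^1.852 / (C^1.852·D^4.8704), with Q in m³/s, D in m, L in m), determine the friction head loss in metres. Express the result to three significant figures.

h_f ≈ 26.4 m

h_f = 10.67·1440·0.123^1.852 / (93.1^1.852·0.297^4.8704) = 26.45 m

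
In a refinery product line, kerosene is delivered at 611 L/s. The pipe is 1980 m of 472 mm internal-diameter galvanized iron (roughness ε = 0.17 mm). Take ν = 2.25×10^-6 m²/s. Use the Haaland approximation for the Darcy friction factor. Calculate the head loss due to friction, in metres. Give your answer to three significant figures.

h_f ≈ 42.5 m

V = 4Q/(πD²) = 4·0.611/(π·0.472²) = 3.492 m/s
Re = VD/ν = 3.492·0.472/2.25×10^-6 = 7.33×10^5 → turbulent
ε/D = 0.17/472 = 3.60×10^-4
Haaland: f = 0.01631
h_f = f(L/D)V²/(2g) = 0.01631·(1980/0.472)·3.492²/(2·9.81) = 42.52 m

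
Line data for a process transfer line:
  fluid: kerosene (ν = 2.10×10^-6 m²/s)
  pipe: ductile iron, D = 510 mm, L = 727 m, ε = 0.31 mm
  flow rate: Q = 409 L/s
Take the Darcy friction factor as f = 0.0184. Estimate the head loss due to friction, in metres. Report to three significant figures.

h_f ≈ 5.36 m

V = 4Q/(πD²) = 4·0.409/(π·0.510²) = 2.002 m/s
h_f = f(L/D)V²/(2g) = 0.01840·(727/0.510)·2.002²/(2·9.81) = 5.359 m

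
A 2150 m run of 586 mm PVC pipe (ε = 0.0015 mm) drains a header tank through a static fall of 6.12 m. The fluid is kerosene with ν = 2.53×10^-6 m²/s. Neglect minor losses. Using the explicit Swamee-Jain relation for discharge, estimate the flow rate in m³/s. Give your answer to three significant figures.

Swamee-Jain (Type II): Q = -0.965·√(gD⁵h_f/L)·ln[ε/(3.7D) + √(3.17ν²L/(gD³h_f))]
√(gD⁵h_f/L) = √(9.81·0.586⁵·6.12/2150) = 0.04393
ε/(3.7D) = 6.92×10^-7; √(3.17ν²L/(gD³h_f)) = 6.01×10^-5
Q = -0.965·0.04393·ln(6.078×10^-5) = 0.4115 m³/s
Check: V = 1.53 m/s, Re = 3.53×10^5, f = 0.01398, h_f = 6.08 m ≈ 6.12 m ✓

Q ≈ 0.412 m³/s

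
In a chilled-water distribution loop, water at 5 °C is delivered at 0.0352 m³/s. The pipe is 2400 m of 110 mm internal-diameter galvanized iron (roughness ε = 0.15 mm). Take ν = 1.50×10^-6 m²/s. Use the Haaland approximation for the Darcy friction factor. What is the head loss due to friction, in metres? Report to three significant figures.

h_f ≈ 336 m

V = 4Q/(πD²) = 4·0.0352/(π·0.110²) = 3.704 m/s
Re = VD/ν = 3.704·0.110/1.50×10^-6 = 2.72×10^5 → turbulent
ε/D = 0.15/110 = 0.00136
Haaland: f = 0.02201
h_f = f(L/D)V²/(2g) = 0.02201·(2400/0.110)·3.704²/(2·9.81) = 335.7 m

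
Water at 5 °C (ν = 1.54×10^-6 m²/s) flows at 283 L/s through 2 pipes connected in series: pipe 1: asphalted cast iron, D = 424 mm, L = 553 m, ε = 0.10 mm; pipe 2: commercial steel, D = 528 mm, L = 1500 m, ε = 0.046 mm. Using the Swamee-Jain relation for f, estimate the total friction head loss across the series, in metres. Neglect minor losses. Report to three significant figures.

Pipe 1: V = 2.004 m/s, Re = 5.52×10^5, ε/D = 2.36×10^-4, f = 0.01572, h_1 = f(L/D)V²/2g = 4.197 m
Pipe 2: V = 1.292 m/s, Re = 4.43×10^5, ε/D = 8.71×10^-5, f = 0.01453, h_2 = f(L/D)V²/2g = 3.514 m
Series → Q common, losses add: H = Σh = 7.712 m

H ≈ 7.71 m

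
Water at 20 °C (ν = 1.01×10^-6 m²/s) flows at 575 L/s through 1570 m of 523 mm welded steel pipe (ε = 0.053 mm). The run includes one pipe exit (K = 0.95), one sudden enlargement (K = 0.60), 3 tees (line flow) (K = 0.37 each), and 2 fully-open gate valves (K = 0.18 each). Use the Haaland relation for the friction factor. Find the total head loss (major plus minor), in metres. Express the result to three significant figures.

V = 4Q/(πD²) = 2.677 m/s; V²/2g = 0.3651 m
Re = 1.39×10^6, ε/D = 1.01×10^-4 → f = 0.01303 (Haaland)
Major: h_f = f(L/D)·V²/2g = 0.01303·3002·0.3651 = 14.29 m
Minor: ΣK = 3.02; h_m = ΣK·V²/2g = 1.103 m
Total H_L = 14.29 + 1.103 = 15.39 m

H_L ≈ 15.4 m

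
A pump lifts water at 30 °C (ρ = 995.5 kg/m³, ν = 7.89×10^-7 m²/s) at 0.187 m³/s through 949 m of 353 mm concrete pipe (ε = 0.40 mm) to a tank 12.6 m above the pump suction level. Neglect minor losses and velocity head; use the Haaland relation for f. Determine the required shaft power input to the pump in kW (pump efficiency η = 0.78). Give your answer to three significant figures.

V = 4Q/(πD²) = 1.911 m/s; Re = 8.55×10^5; ε/D = 0.00113; f = 0.02057
h_f = f(L/D)V²/2g = 10.29 m
Total head H = z + h_f = 12.6 + 10.29 = 22.89 m
P_hyd = ρgQH = 995.5·9.81·0.187·22.89 = 41.80 kW
P_shaft = P_hyd/η = 41.80/0.78 = 53.59 kW

P_shaft ≈ 53.6 kW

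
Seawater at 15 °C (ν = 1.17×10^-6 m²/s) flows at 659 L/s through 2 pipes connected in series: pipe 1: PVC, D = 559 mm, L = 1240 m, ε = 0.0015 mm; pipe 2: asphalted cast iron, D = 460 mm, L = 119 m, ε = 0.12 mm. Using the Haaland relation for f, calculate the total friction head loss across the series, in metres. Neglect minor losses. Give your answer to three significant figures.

Pipe 1: V = 2.685 m/s, Re = 1.28×10^6, ε/D = 2.68×10^-6, f = 0.01117, h_1 = f(L/D)V²/2g = 9.103 m
Pipe 2: V = 3.965 m/s, Re = 1.56×10^6, ε/D = 2.61×10^-4, f = 0.01500, h_2 = f(L/D)V²/2g = 3.109 m
Series → Q common, losses add: H = Σh = 12.21 m

H ≈ 12.2 m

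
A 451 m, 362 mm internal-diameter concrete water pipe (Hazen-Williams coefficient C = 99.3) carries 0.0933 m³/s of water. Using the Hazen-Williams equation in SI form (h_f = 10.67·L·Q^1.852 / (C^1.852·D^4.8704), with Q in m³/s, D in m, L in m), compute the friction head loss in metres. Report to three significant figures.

h_f = 10.67·451·0.0933^1.852 / (99.3^1.852·0.362^4.8704) = 1.681 m

h_f ≈ 1.68 m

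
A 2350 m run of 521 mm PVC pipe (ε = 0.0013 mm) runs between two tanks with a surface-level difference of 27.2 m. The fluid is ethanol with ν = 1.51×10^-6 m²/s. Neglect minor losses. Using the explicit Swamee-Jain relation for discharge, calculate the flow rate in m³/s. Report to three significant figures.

Q ≈ 0.684 m³/s

Swamee-Jain (Type II): Q = -0.965·√(gD⁵h_f/L)·ln[ε/(3.7D) + √(3.17ν²L/(gD³h_f))]
√(gD⁵h_f/L) = √(9.81·0.521⁵·27.2/2350) = 0.06602
ε/(3.7D) = 6.74×10^-7; √(3.17ν²L/(gD³h_f)) = 2.12×10^-5
Q = -0.965·0.06602·ln(2.189×10^-5) = 0.6836 m³/s
Check: V = 3.21 m/s, Re = 1.11×10^6, f = 0.01148, h_f = 27.1 m ≈ 27.2 m ✓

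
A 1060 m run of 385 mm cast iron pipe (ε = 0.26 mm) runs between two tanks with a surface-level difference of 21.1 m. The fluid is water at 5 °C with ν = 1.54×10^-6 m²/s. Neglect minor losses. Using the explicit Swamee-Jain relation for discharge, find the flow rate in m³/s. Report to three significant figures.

Q ≈ 0.332 m³/s

Swamee-Jain (Type II): Q = -0.965·√(gD⁵h_f/L)·ln[ε/(3.7D) + √(3.17ν²L/(gD³h_f))]
√(gD⁵h_f/L) = √(9.81·0.385⁵·21.1/1060) = 0.04064
ε/(3.7D) = 1.83×10^-4; √(3.17ν²L/(gD³h_f)) = 2.60×10^-5
Q = -0.965·0.04064·ln(2.085×10^-4) = 0.3324 m³/s
Check: V = 2.86 m/s, Re = 7.14×10^5, f = 0.01855, h_f = 21.2 m ≈ 21.1 m ✓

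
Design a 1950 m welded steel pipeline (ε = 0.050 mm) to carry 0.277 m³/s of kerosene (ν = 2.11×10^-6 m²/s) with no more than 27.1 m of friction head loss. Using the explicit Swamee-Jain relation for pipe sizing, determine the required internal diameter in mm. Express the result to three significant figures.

D ≈ 373 mm

Swamee-Jain (Type III): D = 0.66·[ε^1.25·(LQ²/(gh_f))^4.75 + ν·Q^9.4·(L/(gh_f))^5.2]^0.04
LQ²/(gh_f) = 0.5628; L/(gh_f) = 7.335
Term 1 = ε^1.25·(…)^4.75 = 2.74×10^-7; Term 2 = ν·Q^9.4·(…)^5.2 = 3.83×10^-7
D = 0.66·(2.74×10^-7 + 3.83×10^-7)^0.04 = 0.3735 m = 373 mm
Check: V = 2.53 m/s, Re = 4.48×10^5, f = 0.01502, h_f = 25.6 m ≈ 27.1 m ✓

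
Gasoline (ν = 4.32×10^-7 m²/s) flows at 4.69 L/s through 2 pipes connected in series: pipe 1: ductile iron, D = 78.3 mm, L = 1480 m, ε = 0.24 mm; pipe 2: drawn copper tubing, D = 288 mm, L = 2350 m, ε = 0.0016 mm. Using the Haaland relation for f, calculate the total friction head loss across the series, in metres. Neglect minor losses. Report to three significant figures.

H ≈ 24.8 m

Pipe 1: V = 0.9740 m/s, Re = 1.77×10^5, ε/D = 0.00307, f = 0.02705, h_1 = f(L/D)V²/2g = 24.72 m
Pipe 2: V = 0.07199 m/s, Re = 4.80×10^4, ε/D = 5.56×10^-6, f = 0.02092, h_2 = f(L/D)V²/2g = 0.04509 m
Series → Q common, losses add: H = Σh = 24.76 m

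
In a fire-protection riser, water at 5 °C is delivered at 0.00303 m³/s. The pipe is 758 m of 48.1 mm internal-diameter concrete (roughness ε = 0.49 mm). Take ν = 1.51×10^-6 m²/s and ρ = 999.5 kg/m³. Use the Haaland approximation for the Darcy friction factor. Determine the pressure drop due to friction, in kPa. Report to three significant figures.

V = 4Q/(πD²) = 4·0.00303/(π·0.0481²) = 1.667 m/s
Re = VD/ν = 1.667·0.0481/1.51×10^-6 = 5.31×10^4 → turbulent
ε/D = 0.49/48.1 = 0.0102
Haaland: f = 0.03925
h_f = f(L/D)V²/(2g) = 0.03925·(758/0.0481)·1.667²/(2·9.81) = 87.65 m
Δp = ρg·h_f = 999.5·9.81·87.65 = 859.5 kPa

Δp ≈ 859 kPa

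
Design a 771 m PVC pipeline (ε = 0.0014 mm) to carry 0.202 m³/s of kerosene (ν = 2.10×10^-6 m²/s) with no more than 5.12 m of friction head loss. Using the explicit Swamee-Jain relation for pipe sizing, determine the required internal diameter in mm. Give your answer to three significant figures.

Swamee-Jain (Type III): D = 0.66·[ε^1.25·(LQ²/(gh_f))^4.75 + ν·Q^9.4·(L/(gh_f))^5.2]^0.04
LQ²/(gh_f) = 0.6264; L/(gh_f) = 15.35
Term 1 = ε^1.25·(…)^4.75 = 5.22×10^-9; Term 2 = ν·Q^9.4·(…)^5.2 = 9.13×10^-7
D = 0.66·(5.22×10^-9 + 9.13×10^-7)^0.04 = 0.3785 m = 378 mm
Check: V = 1.80 m/s, Re = 3.24×10^5, f = 0.01422, h_f = 4.76 m ≈ 5.12 m ✓

D ≈ 378 mm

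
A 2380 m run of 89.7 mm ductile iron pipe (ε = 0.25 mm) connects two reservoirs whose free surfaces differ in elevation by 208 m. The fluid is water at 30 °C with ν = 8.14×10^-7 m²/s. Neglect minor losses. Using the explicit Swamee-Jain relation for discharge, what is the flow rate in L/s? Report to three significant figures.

Q ≈ 15.3 L/s

Swamee-Jain (Type II): Q = -0.965·√(gD⁵h_f/L)·ln[ε/(3.7D) + √(3.17ν²L/(gD³h_f))]
√(gD⁵h_f/L) = √(9.81·0.0897⁵·208/2380) = 0.002231
ε/(3.7D) = 7.53×10^-4; √(3.17ν²L/(gD³h_f)) = 5.83×10^-5
Q = -0.965·0.002231·ln(8.115×10^-4) = 0.01532 m³/s
Check: V = 2.42 m/s, Re = 2.67×10^5, f = 0.02632, h_f = 209 m ≈ 208 m ✓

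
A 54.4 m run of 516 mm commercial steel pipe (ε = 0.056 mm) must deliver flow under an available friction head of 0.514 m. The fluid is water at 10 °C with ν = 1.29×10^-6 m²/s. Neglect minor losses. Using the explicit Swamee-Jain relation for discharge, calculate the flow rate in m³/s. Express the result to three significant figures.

Swamee-Jain (Type II): Q = -0.965·√(gD⁵h_f/L)·ln[ε/(3.7D) + √(3.17ν²L/(gD³h_f))]
√(gD⁵h_f/L) = √(9.81·0.516⁵·0.514/54.4) = 0.05823
ε/(3.7D) = 2.93×10^-5; √(3.17ν²L/(gD³h_f)) = 2.04×10^-5
Q = -0.965·0.05823·ln(4.968×10^-5) = 0.5568 m³/s
Check: V = 2.66 m/s, Re = 1.07×10^6, f = 0.01356, h_f = 0.517 m ≈ 0.514 m ✓

Q ≈ 0.557 m³/s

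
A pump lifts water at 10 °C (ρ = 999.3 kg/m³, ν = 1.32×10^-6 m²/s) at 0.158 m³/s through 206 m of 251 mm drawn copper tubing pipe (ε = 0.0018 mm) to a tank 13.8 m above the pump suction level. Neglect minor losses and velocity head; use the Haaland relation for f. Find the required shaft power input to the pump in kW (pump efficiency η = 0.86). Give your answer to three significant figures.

P_shaft ≈ 34.6 kW

V = 4Q/(πD²) = 3.193 m/s; Re = 6.07×10^5; ε/D = 7.17×10^-6; f = 0.01271
h_f = f(L/D)V²/2g = 5.422 m
Total head H = z + h_f = 13.8 + 5.422 = 19.22 m
P_hyd = ρgQH = 999.3·9.81·0.158·19.22 = 29.77 kW
P_shaft = P_hyd/η = 29.77/0.86 = 34.62 kW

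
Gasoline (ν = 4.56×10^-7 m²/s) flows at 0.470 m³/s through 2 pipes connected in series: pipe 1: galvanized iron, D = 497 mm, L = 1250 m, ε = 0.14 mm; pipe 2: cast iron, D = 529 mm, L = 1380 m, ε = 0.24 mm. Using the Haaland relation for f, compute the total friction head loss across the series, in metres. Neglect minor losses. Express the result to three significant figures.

Pipe 1: V = 2.423 m/s, Re = 2.64×10^6, ε/D = 2.82×10^-4, f = 0.01503, h_1 = f(L/D)V²/2g = 11.31 m
Pipe 2: V = 2.138 m/s, Re = 2.48×10^6, ε/D = 4.54×10^-4, f = 0.01657, h_2 = f(L/D)V²/2g = 10.07 m
Series → Q common, losses add: H = Σh = 21.39 m

H ≈ 21.4 m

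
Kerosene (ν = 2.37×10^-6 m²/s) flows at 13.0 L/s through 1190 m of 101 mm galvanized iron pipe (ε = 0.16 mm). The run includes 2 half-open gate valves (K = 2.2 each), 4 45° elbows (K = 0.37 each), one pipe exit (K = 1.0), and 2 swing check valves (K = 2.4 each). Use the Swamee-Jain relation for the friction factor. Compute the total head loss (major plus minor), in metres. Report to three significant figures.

V = 4Q/(πD²) = 1.623 m/s; V²/2g = 0.1342 m
Re = 6.91×10^4, ε/D = 0.00158 → f = 0.02493 (Swamee-Jain)
Major: h_f = f(L/D)·V²/2g = 0.02493·11782·0.1342 = 39.41 m
Minor: ΣK = 11.7; h_m = ΣK·V²/2g = 1.567 m
Total H_L = 39.41 + 1.567 = 40.98 m

H_L ≈ 41.0 m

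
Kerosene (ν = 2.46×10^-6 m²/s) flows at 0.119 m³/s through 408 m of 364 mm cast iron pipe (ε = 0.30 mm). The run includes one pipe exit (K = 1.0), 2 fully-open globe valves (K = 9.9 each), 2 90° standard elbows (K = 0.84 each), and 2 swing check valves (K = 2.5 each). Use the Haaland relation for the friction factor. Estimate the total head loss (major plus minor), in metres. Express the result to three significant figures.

V = 4Q/(πD²) = 1.144 m/s; V²/2g = 0.06665 m
Re = 1.69×10^5, ε/D = 8.24×10^-4 → f = 0.02041 (Haaland)
Major: h_f = f(L/D)·V²/2g = 0.02041·1121·0.06665 = 1.525 m
Minor: ΣK = 27.5; h_m = ΣK·V²/2g = 1.832 m
Total H_L = 1.525 + 1.832 = 3.356 m

H_L ≈ 3.36 m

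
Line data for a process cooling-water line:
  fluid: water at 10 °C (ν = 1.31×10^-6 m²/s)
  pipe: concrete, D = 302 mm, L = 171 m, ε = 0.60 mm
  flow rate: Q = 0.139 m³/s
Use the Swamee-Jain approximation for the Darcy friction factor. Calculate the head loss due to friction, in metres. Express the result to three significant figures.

V = 4Q/(πD²) = 4·0.139/(π·0.302²) = 1.940 m/s
Re = VD/ν = 1.940·0.302/1.31×10^-6 = 4.47×10^5 → turbulent
ε/D = 0.60/302 = 0.00199
Swamee-Jain: f = 0.02391
h_f = f(L/D)V²/(2g) = 0.02391·(171/0.302)·1.940²/(2·9.81) = 2.598 m

h_f ≈ 2.60 m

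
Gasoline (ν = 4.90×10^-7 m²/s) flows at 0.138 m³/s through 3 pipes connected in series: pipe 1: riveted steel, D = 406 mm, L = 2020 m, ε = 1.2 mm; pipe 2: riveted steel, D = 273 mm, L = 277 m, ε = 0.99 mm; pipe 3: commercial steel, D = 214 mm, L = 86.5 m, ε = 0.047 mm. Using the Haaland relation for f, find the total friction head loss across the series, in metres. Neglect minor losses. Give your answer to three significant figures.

Pipe 1: V = 1.066 m/s, Re = 8.83×10^5, ε/D = 0.00296, f = 0.02625, h_1 = f(L/D)V²/2g = 7.563 m
Pipe 2: V = 2.358 m/s, Re = 1.31×10^6, ε/D = 0.00363, f = 0.02775, h_2 = f(L/D)V²/2g = 7.978 m
Pipe 3: V = 3.837 m/s, Re = 1.68×10^6, ε/D = 2.20×10^-4, f = 0.01451, h_3 = f(L/D)V²/2g = 4.402 m
Series → Q common, losses add: H = Σh = 19.94 m

H ≈ 19.9 m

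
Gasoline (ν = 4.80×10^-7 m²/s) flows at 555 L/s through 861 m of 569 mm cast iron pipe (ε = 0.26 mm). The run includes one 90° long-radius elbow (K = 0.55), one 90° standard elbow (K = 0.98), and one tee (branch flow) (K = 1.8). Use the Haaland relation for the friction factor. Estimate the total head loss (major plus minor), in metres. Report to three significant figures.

V = 4Q/(πD²) = 2.183 m/s; V²/2g = 0.2428 m
Re = 2.59×10^6, ε/D = 4.57×10^-4 → f = 0.01659 (Haaland)
Major: h_f = f(L/D)·V²/2g = 0.01659·1513·0.2428 = 6.094 m
Minor: ΣK = 3.33; h_m = ΣK·V²/2g = 0.8085 m
Total H_L = 6.094 + 0.8085 = 6.902 m

H_L ≈ 6.90 m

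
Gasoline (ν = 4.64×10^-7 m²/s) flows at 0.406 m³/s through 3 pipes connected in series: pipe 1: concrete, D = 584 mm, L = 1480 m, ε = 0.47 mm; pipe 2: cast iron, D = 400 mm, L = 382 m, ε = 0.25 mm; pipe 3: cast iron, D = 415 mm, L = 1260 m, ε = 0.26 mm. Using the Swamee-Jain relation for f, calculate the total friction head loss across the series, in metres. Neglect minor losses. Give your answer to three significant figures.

H ≈ 39.5 m

Pipe 1: V = 1.516 m/s, Re = 1.91×10^6, ε/D = 8.05×10^-4, f = 0.01889, h_1 = f(L/D)V²/2g = 5.606 m
Pipe 2: V = 3.231 m/s, Re = 2.79×10^6, ε/D = 6.25×10^-4, f = 0.01778, h_2 = f(L/D)V²/2g = 9.035 m
Pipe 3: V = 3.002 m/s, Re = 2.68×10^6, ε/D = 6.27×10^-4, f = 0.01780, h_3 = f(L/D)V²/2g = 24.81 m
Series → Q common, losses add: H = Σh = 39.45 m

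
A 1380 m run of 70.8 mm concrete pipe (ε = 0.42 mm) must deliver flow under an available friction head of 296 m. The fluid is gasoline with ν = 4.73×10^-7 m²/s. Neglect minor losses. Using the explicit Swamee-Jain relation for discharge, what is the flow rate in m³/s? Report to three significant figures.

Q ≈ 0.0120 m³/s

Swamee-Jain (Type II): Q = -0.965·√(gD⁵h_f/L)·ln[ε/(3.7D) + √(3.17ν²L/(gD³h_f))]
√(gD⁵h_f/L) = √(9.81·0.0708⁵·296/1380) = 0.001935
ε/(3.7D) = 0.00160; √(3.17ν²L/(gD³h_f)) = 3.08×10^-5
Q = -0.965·0.001935·ln(0.001634) = 0.01198 m³/s
Check: V = 3.04 m/s, Re = 4.55×10^5, f = 0.03229, h_f = 297 m ≈ 296 m ✓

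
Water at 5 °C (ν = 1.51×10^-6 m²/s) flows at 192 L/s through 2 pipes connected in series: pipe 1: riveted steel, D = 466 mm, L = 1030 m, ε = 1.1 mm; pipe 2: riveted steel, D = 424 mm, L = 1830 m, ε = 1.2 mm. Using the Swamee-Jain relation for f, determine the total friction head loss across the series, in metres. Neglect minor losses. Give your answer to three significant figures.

Pipe 1: V = 1.126 m/s, Re = 3.47×10^5, ε/D = 0.00236, f = 0.02509, h_1 = f(L/D)V²/2g = 3.582 m
Pipe 2: V = 1.360 m/s, Re = 3.82×10^5, ε/D = 0.00283, f = 0.02624, h_2 = f(L/D)V²/2g = 10.67 m
Series → Q common, losses add: H = Σh = 14.26 m

H ≈ 14.3 m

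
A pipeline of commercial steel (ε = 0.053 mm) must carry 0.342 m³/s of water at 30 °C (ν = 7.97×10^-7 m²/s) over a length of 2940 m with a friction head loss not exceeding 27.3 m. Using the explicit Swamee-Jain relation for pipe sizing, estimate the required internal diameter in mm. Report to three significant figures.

Swamee-Jain (Type III): D = 0.66·[ε^1.25·(LQ²/(gh_f))^4.75 + ν·Q^9.4·(L/(gh_f))^5.2]^0.04
LQ²/(gh_f) = 1.284; L/(gh_f) = 10.98
Term 1 = ε^1.25·(…)^4.75 = 1.48×10^-5; Term 2 = ν·Q^9.4·(…)^5.2 = 8.55×10^-6
D = 0.66·(1.48×10^-5 + 8.55×10^-6)^0.04 = 0.4308 m = 431 mm
Check: V = 2.35 m/s, Re = 1.27×10^6, f = 0.01361, h_f = 26.0 m ≈ 27.3 m ✓

D ≈ 431 mm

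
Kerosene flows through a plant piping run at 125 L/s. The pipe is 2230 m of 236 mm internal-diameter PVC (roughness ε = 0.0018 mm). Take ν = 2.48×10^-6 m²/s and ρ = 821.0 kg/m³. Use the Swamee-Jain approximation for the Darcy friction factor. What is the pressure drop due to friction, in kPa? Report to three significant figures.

V = 4Q/(πD²) = 4·0.125/(π·0.236²) = 2.858 m/s
Re = VD/ν = 2.858·0.236/2.48×10^-6 = 2.72×10^5 → turbulent
ε/D = 0.0018/236 = 7.63×10^-6
Swamee-Jain: f = 0.01473
h_f = f(L/D)V²/(2g) = 0.01473·(2230/0.236)·2.858²/(2·9.81) = 57.92 m
Δp = ρg·h_f = 821.0·9.81·57.92 = 466.5 kPa

Δp ≈ 466 kPa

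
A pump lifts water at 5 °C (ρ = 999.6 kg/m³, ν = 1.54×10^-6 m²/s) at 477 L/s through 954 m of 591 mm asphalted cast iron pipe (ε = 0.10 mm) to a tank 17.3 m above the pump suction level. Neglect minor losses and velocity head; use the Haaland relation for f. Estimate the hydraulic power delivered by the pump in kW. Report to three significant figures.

V = 4Q/(πD²) = 1.739 m/s; Re = 6.67×10^5; ε/D = 1.69×10^-4; f = 0.01464
h_f = f(L/D)V²/2g = 3.641 m
Total head H = z + h_f = 17.3 + 3.641 = 20.94 m
P_hyd = ρgQH = 999.6·9.81·0.477·20.94 = 97.95 kW

P_hyd ≈ 98.0 kW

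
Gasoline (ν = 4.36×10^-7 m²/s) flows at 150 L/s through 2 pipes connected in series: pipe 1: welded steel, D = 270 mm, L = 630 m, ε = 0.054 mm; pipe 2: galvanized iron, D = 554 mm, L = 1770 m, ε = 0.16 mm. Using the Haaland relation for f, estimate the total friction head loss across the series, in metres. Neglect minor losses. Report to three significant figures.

Pipe 1: V = 2.620 m/s, Re = 1.62×10^6, ε/D = 2.00×10^-4, f = 0.01430, h_1 = f(L/D)V²/2g = 11.67 m
Pipe 2: V = 0.6223 m/s, Re = 7.91×10^5, ε/D = 2.89×10^-4, f = 0.01566, h_2 = f(L/D)V²/2g = 0.9872 m
Series → Q common, losses add: H = Σh = 12.66 m

H ≈ 12.7 m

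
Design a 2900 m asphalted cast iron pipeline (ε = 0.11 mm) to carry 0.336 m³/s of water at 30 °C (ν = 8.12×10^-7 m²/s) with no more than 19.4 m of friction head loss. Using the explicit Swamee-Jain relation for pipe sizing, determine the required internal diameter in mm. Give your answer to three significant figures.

Swamee-Jain (Type III): D = 0.66·[ε^1.25·(LQ²/(gh_f))^4.75 + ν·Q^9.4·(L/(gh_f))^5.2]^0.04
LQ²/(gh_f) = 1.720; L/(gh_f) = 15.24
Term 1 = ε^1.25·(…)^4.75 = 1.48×10^-4; Term 2 = ν·Q^9.4·(…)^5.2 = 4.06×10^-5
D = 0.66·(1.48×10^-4 + 4.06×10^-5)^0.04 = 0.4684 m = 468 mm
Check: V = 1.95 m/s, Re = 1.12×10^6, f = 0.01505, h_f = 18.1 m ≈ 19.4 m ✓

D ≈ 468 mm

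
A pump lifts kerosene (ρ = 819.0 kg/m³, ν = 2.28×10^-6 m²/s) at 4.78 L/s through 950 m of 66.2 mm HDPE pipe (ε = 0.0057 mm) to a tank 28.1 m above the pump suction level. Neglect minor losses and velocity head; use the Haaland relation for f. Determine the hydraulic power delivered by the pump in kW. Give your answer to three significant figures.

V = 4Q/(πD²) = 1.389 m/s; Re = 4.03×10^4; ε/D = 8.61×10^-5; f = 0.02196
h_f = f(L/D)V²/2g = 30.98 m
Total head H = z + h_f = 28.1 + 30.98 = 59.08 m
P_hyd = ρgQH = 819.0·9.81·0.00478·59.08 = 2.269 kW

P_hyd ≈ 2.27 kW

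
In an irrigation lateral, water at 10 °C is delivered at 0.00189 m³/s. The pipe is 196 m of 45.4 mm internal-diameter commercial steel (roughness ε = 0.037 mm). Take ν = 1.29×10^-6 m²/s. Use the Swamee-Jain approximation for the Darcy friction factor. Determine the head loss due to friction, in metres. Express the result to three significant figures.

h_f ≈ 7.30 m

V = 4Q/(πD²) = 4·0.00189/(π·0.0454²) = 1.168 m/s
Re = VD/ν = 1.168·0.0454/1.29×10^-6 = 4.11×10^4 → turbulent
ε/D = 0.037/45.4 = 8.15×10^-4
Swamee-Jain: f = 0.02435
h_f = f(L/D)V²/(2g) = 0.02435·(196/0.0454)·1.168²/(2·9.81) = 7.302 m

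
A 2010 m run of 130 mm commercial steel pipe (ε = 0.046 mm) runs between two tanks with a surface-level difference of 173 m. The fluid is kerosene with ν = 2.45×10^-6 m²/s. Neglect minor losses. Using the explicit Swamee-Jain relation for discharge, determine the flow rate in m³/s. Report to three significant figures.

Q ≈ 0.0461 m³/s

Swamee-Jain (Type II): Q = -0.965·√(gD⁵h_f/L)·ln[ε/(3.7D) + √(3.17ν²L/(gD³h_f))]
√(gD⁵h_f/L) = √(9.81·0.130⁵·173/2010) = 0.005599
ε/(3.7D) = 9.56×10^-5; √(3.17ν²L/(gD³h_f)) = 1.01×10^-4
Q = -0.965·0.005599·ln(1.969×10^-4) = 0.04610 m³/s
Check: V = 3.47 m/s, Re = 1.84×10^5, f = 0.01828, h_f = 174 m ≈ 173 m ✓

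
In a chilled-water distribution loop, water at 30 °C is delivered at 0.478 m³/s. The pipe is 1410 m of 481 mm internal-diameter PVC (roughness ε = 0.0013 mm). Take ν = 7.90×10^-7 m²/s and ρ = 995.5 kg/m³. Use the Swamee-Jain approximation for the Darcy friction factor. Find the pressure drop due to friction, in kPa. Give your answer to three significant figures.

V = 4Q/(πD²) = 4·0.478/(π·0.481²) = 2.631 m/s
Re = VD/ν = 2.631·0.481/7.90×10^-7 = 1.60×10^6 → turbulent
ε/D = 0.0013/481 = 2.70×10^-6
Swamee-Jain: f = 0.01083
h_f = f(L/D)V²/(2g) = 0.01083·(1410/0.481)·2.631²/(2·9.81) = 11.20 m
Δp = ρg·h_f = 995.5·9.81·11.20 = 109.4 kPa

Δp ≈ 109 kPa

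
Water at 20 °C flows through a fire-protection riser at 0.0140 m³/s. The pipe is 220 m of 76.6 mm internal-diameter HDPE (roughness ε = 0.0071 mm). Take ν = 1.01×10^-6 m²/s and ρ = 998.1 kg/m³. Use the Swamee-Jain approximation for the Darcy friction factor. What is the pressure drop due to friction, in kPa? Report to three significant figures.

V = 4Q/(πD²) = 4·0.0140/(π·0.0766²) = 3.038 m/s
Re = VD/ν = 3.038·0.0766/1.01×10^-6 = 2.30×10^5 → turbulent
ε/D = 0.0071/76.6 = 9.27×10^-5
Swamee-Jain: f = 0.01598
h_f = f(L/D)V²/(2g) = 0.01598·(220/0.0766)·3.038²/(2·9.81) = 21.58 m
Δp = ρg·h_f = 998.1·9.81·21.58 = 211.3 kPa

Δp ≈ 211 kPa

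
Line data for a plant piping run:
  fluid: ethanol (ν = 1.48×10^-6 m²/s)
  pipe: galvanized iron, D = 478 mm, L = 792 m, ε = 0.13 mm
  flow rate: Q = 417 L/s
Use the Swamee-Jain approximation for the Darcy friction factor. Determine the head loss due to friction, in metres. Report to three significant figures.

h_f ≈ 7.17 m

V = 4Q/(πD²) = 4·0.417/(π·0.478²) = 2.324 m/s
Re = VD/ν = 2.324·0.478/1.48×10^-6 = 7.51×10^5 → turbulent
ε/D = 0.13/478 = 2.72×10^-4
Swamee-Jain: f = 0.01573
h_f = f(L/D)V²/(2g) = 0.01573·(792/0.478)·2.324²/(2·9.81) = 7.173 m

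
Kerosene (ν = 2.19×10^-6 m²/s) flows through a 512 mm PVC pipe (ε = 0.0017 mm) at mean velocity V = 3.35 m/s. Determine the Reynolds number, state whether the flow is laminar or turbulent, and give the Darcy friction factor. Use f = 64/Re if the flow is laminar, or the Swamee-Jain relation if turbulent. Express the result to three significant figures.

Re ≈ 7.83×10^5; turbulent; f ≈ 0.0122

Re = VD/ν = 3.350·0.512/2.19×10^-6 = 7.83×10^5
Re > 4000 → turbulent; ε/D = 3.32×10^-6
Swamee-Jain: f = 0.01217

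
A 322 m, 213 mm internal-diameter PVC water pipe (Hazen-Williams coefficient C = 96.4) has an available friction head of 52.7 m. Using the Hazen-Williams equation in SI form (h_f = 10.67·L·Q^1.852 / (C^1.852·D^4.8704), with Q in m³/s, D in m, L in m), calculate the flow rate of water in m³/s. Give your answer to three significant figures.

Rearranging: Q = [h_f·C^1.852·D^4.8704 / (10.67·L)]^(1/1.852)
Q = [52.7·96.4^1.852·0.213^4.8704 / (10.67·322)]^0.540 = 0.1731 m³/s

Q ≈ 0.173 m³/s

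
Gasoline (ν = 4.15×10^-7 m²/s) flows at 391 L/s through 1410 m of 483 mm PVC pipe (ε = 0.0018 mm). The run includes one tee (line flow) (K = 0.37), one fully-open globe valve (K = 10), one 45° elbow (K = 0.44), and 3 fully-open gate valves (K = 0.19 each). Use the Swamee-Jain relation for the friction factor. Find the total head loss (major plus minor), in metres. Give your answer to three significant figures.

V = 4Q/(πD²) = 2.134 m/s; V²/2g = 0.2321 m
Re = 2.48×10^6, ε/D = 3.73×10^-6 → f = 0.01018 (Swamee-Jain)
Major: h_f = f(L/D)·V²/2g = 0.01018·2919·0.2321 = 6.899 m
Minor: ΣK = 11.4; h_m = ΣK·V²/2g = 2.641 m
Total H_L = 6.899 + 2.641 = 9.540 m

H_L ≈ 9.54 m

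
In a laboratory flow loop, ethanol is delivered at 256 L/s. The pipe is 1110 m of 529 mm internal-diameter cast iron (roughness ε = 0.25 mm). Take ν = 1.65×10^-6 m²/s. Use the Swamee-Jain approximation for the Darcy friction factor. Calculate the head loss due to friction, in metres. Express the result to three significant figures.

h_f ≈ 2.60 m

V = 4Q/(πD²) = 4·0.256/(π·0.529²) = 1.165 m/s
Re = VD/ν = 1.165·0.529/1.65×10^-6 = 3.73×10^5 → turbulent
ε/D = 0.25/529 = 4.73×10^-4
Swamee-Jain: f = 0.01790
h_f = f(L/D)V²/(2g) = 0.01790·(1110/0.529)·1.165²/(2·9.81) = 2.597 m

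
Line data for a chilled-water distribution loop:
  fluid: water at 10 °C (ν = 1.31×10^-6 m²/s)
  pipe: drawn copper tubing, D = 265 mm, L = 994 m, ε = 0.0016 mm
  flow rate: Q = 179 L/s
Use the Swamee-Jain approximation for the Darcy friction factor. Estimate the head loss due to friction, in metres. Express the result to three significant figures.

h_f ≈ 25.4 m

V = 4Q/(πD²) = 4·0.179/(π·0.265²) = 3.245 m/s
Re = VD/ν = 3.245·0.265/1.31×10^-6 = 6.57×10^5 → turbulent
ε/D = 0.0016/265 = 6.04×10^-6
Swamee-Jain: f = 0.01259
h_f = f(L/D)V²/(2g) = 0.01259·(994/0.265)·3.245²/(2·9.81) = 25.35 m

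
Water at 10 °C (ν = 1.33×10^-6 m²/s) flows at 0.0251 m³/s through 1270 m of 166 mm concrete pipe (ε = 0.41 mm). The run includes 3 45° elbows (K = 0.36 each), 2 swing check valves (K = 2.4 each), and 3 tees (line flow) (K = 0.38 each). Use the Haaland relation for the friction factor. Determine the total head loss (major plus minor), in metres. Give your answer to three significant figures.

H_L ≈ 14.0 m

V = 4Q/(πD²) = 1.160 m/s; V²/2g = 0.06855 m
Re = 1.45×10^5, ε/D = 0.00247 → f = 0.02577 (Haaland)
Major: h_f = f(L/D)·V²/2g = 0.02577·7651·0.06855 = 13.52 m
Minor: ΣK = 7.02; h_m = ΣK·V²/2g = 0.4813 m
Total H_L = 13.52 + 0.4813 = 14.00 m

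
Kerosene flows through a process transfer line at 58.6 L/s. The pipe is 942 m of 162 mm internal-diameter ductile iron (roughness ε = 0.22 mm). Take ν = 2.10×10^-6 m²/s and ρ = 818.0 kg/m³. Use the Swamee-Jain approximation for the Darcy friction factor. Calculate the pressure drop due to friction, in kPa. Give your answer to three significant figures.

Δp ≈ 431 kPa

V = 4Q/(πD²) = 4·0.0586/(π·0.162²) = 2.843 m/s
Re = VD/ν = 2.843·0.162/2.10×10^-6 = 2.19×10^5 → turbulent
ε/D = 0.22/162 = 0.00136
Swamee-Jain: f = 0.02240
h_f = f(L/D)V²/(2g) = 0.02240·(942/0.162)·2.843²/(2·9.81) = 53.67 m
Δp = ρg·h_f = 818.0·9.81·53.67 = 430.7 kPa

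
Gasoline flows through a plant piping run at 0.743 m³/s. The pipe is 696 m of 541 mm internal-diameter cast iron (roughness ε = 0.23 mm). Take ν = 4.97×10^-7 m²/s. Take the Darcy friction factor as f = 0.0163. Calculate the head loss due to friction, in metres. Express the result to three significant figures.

V = 4Q/(πD²) = 4·0.743/(π·0.541²) = 3.232 m/s
h_f = f(L/D)V²/(2g) = 0.01630·(696/0.541)·3.232²/(2·9.81) = 11.17 m

h_f ≈ 11.2 m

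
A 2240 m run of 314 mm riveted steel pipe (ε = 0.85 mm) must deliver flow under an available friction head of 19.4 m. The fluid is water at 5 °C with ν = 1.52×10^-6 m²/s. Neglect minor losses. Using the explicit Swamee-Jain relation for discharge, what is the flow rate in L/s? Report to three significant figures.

Q ≈ 111 L/s

Swamee-Jain (Type II): Q = -0.965·√(gD⁵h_f/L)·ln[ε/(3.7D) + √(3.17ν²L/(gD³h_f))]
√(gD⁵h_f/L) = √(9.81·0.314⁵·19.4/2240) = 0.01610
ε/(3.7D) = 7.32×10^-4; √(3.17ν²L/(gD³h_f)) = 5.28×10^-5
Q = -0.965·0.01610·ln(7.844×10^-4) = 0.1111 m³/s
Check: V = 1.44 m/s, Re = 2.96×10^5, f = 0.02607, h_f = 19.5 m ≈ 19.4 m ✓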